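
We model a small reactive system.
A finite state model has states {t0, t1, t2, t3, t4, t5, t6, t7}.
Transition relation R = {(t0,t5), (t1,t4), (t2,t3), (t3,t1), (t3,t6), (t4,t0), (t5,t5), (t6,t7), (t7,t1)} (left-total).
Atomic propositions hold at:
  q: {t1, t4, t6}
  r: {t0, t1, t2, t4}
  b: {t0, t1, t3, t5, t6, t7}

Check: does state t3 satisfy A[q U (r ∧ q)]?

Sat(r ∧ q) = {t1, t4}
A[q U (r ∧ q)]: least fixpoint, start Z0 = Sat((r ∧ q)) = {t1, t4}, add states in Sat(q) with every successor in Z. Already a fixed point.
Sat(A[q U (r ∧ q)]) = {t1, t4}
t3 ∉ Sat(A[q U (r ∧ q)]) = {t1, t4}, so the formula does not hold at t3.

No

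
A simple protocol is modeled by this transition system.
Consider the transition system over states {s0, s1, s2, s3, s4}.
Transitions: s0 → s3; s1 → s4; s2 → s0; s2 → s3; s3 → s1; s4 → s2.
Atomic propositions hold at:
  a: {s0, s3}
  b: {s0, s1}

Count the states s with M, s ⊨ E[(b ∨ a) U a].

Sat(b ∨ a) = {s0, s1, s3}
E[(b ∨ a) U a]: least fixpoint, start Z0 = Sat(a) = {s0, s3}, add states in Sat(b ∨ a) with some successor in Z. Already a fixed point.
Sat(E[(b ∨ a) U a]) = {s0, s3}
|Sat(E[(b ∨ a) U a])| = |{s0, s3}| = 2.

2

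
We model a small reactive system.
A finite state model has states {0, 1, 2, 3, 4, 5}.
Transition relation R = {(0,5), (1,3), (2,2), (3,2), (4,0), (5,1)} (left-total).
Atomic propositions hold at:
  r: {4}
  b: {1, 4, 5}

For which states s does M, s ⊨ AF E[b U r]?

E[b U r]: least fixpoint, start Z0 = Sat(r) = {4}, add states in Sat(b) with some successor in Z. Already a fixed point.
Sat(E[b U r]) = {4}
AF E[b U r]: least fixpoint, start Z0 = {4}, add states with every successor in Z. Already a fixed point.
Sat(AF E[b U r]) = {4}

{4}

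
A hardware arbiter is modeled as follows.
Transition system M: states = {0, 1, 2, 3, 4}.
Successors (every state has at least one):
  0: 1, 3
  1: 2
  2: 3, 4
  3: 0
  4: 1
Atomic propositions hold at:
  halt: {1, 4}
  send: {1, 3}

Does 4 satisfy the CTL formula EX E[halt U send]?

E[halt U send]: least fixpoint, start Z0 = Sat(send) = {1, 3}, add states in Sat(halt) with some successor in Z. Z1 = {1, 3, 4}; fixed.
Sat(E[halt U send]) = {1, 3, 4}
Sat(EX E[halt U send]) = {s : some successor in {1, 3, 4}} = {0, 2, 4}
4 ∈ Sat(EX E[halt U send]) = {0, 2, 4}, so the formula holds at 4.

Yes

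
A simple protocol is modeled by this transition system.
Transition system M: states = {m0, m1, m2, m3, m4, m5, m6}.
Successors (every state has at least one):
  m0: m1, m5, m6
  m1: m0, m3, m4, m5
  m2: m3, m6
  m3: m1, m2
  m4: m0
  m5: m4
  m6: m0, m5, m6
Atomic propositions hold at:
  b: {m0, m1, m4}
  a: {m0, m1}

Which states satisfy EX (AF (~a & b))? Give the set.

Sat(~a) = {m2, m3, m4, m5, m6}
Sat(~a & b) = {m4}
AF (~a & b): least fixpoint, start Z0 = {m4}, add states with every successor in Z. Z1 = {m4, m5}; fixed.
Sat(AF (~a & b)) = {m4, m5}
Sat(EX (AF (~a & b))) = {s : some successor in {m4, m5}} = {m0, m1, m5, m6}

{m0, m1, m5, m6}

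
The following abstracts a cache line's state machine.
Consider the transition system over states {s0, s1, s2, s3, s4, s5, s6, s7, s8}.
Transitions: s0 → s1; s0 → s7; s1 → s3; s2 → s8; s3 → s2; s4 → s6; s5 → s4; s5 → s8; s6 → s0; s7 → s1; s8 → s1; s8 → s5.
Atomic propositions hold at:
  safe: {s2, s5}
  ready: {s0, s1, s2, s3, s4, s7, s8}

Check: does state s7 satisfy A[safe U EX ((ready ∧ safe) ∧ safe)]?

No

Sat(ready ∧ safe) = {s2}
Sat((ready ∧ safe) ∧ safe) = {s2}
Sat(EX ((ready ∧ safe) ∧ safe)) = {s : some successor in {s2}} = {s3}
A[safe U EX ((ready ∧ safe) ∧ safe)]: least fixpoint, start Z0 = Sat(EX ((ready ∧ safe) ∧ safe)) = {s3}, add states in Sat(safe) with every successor in Z. Already a fixed point.
Sat(A[safe U EX ((ready ∧ safe) ∧ safe)]) = {s3}
s7 ∉ Sat(A[safe U EX ((ready ∧ safe) ∧ safe)]) = {s3}, so the formula does not hold at s7.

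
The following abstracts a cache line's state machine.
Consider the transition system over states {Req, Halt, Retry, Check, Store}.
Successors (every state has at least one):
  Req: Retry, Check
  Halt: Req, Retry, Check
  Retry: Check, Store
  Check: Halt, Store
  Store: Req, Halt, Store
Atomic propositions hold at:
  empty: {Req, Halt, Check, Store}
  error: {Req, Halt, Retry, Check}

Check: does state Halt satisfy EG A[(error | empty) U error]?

Yes

Sat(error | empty) = {Req, Halt, Retry, Check, Store}
A[(error | empty) U error]: least fixpoint, start Z0 = Sat(error) = {Req, Halt, Retry, Check}, add states in Sat(error | empty) with every successor in Z. Already a fixed point.
Sat(A[(error | empty) U error]) = {Req, Halt, Retry, Check}
EG A[(error | empty) U error]: greatest fixpoint, start Z0 = {Req, Halt, Retry, Check}, keep only states in Sat with some successor in Z. Already a fixed point.
Sat(EG A[(error | empty) U error]) = {Req, Halt, Retry, Check}
Halt ∈ Sat(EG A[(error | empty) U error]) = {Req, Halt, Retry, Check}, so the formula holds at Halt.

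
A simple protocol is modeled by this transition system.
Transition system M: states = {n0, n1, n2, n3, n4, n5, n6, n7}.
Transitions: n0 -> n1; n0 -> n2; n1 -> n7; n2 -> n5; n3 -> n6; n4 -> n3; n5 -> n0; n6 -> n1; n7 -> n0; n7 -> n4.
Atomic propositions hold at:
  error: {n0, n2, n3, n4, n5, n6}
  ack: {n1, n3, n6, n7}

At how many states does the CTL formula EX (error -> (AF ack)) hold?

6

AF ack: least fixpoint, start Z0 = {n1, n3, n6, n7}, add states with every successor in Z. Z1 = {n1, n3, n4, n6, n7}; fixed.
Sat(AF ack) = {n1, n3, n4, n6, n7}
Sat(error -> (AF ack)) = {n1, n3, n4, n6, n7}
Sat(EX (error -> (AF ack))) = {s : some successor in {n1, n3, n4, n6, n7}} = {n0, n1, n3, n4, n6, n7}
|Sat(EX (error -> (AF ack)))| = |{n0, n1, n3, n4, n6, n7}| = 6.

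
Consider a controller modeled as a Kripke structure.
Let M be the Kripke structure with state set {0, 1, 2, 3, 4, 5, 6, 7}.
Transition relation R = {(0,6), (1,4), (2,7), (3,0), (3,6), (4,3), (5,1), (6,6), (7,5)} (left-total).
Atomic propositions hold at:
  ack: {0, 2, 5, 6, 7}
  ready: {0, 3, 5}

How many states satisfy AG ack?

2

AG ack: greatest fixpoint, start Z0 = {0, 2, 5, 6, 7}, keep only states in Sat with every successor in Z. Z1 = {0, 2, 6, 7}; Z2 = {0, 2, 6}; Z3 = {0, 6}; fixed.
Sat(AG ack) = {0, 6}
|Sat(AG ack)| = |{0, 6}| = 2.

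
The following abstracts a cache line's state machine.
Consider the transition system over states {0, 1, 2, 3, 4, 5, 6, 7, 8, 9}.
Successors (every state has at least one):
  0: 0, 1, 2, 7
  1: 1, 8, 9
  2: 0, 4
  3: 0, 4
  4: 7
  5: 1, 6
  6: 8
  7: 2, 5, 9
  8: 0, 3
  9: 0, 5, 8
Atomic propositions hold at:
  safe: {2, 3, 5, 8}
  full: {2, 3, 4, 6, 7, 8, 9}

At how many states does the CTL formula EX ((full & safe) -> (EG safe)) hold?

9

Sat(full & safe) = {2, 3, 8}
EG safe: greatest fixpoint, start Z0 = {2, 3, 5, 8}, keep only states in Sat with some successor in Z. Z1 = {8}; Z2 = ∅; fixed.
Sat(EG safe) = ∅
Sat((full & safe) -> (EG safe)) = {0, 1, 4, 5, 6, 7, 9}
Sat(EX ((full & safe) -> (EG safe))) = {s : some successor in {0, 1, 4, 5, 6, 7, 9}} = {0, 1, 2, 3, 4, 5, 7, 8, 9}
|Sat(EX ((full & safe) -> (EG safe)))| = |{0, 1, 2, 3, 4, 5, 7, 8, 9}| = 9.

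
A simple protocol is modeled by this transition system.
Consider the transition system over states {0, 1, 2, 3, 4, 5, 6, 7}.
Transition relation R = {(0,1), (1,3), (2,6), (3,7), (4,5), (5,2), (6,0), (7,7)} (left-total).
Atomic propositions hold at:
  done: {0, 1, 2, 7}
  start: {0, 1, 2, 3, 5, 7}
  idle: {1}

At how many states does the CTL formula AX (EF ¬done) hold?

Sat(¬done) = {3, 4, 5, 6}
EF ¬done: least fixpoint, start Z0 = {3, 4, 5, 6}, add states with some successor in Z. Z1 = {1, 2, 3, 4, 5, 6}; Z2 = {0, 1, 2, 3, 4, 5, 6}; fixed.
Sat(EF ¬done) = {0, 1, 2, 3, 4, 5, 6}
Sat(AX (EF ¬done)) = {s : every successor in {0, 1, 2, 3, 4, 5, 6}} = {0, 1, 2, 4, 5, 6}
|Sat(AX (EF ¬done))| = |{0, 1, 2, 4, 5, 6}| = 6.

6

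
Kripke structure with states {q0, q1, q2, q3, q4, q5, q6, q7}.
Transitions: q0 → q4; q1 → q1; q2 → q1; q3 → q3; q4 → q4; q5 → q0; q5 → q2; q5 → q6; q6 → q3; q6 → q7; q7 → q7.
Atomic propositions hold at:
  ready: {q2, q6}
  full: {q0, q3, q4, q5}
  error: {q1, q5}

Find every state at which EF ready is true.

{q2, q5, q6}

EF ready: least fixpoint, start Z0 = {q2, q6}, add states with some successor in Z. Z1 = {q2, q5, q6}; fixed.
Sat(EF ready) = {q2, q5, q6}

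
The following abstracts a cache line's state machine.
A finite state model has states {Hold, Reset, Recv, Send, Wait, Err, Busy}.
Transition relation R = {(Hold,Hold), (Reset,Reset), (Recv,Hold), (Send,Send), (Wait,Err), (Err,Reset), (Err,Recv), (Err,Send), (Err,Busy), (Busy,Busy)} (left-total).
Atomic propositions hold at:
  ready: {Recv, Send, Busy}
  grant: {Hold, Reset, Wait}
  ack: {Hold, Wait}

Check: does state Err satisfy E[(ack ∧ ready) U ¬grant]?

Yes

Sat(ack ∧ ready) = ∅
Sat(¬grant) = {Recv, Send, Err, Busy}
E[(ack ∧ ready) U ¬grant]: least fixpoint, start Z0 = Sat(¬grant) = {Recv, Send, Err, Busy}, add states in Sat(ack ∧ ready) with some successor in Z. Already a fixed point.
Sat(E[(ack ∧ ready) U ¬grant]) = {Recv, Send, Err, Busy}
Err ∈ Sat(E[(ack ∧ ready) U ¬grant]) = {Recv, Send, Err, Busy}, so the formula holds at Err.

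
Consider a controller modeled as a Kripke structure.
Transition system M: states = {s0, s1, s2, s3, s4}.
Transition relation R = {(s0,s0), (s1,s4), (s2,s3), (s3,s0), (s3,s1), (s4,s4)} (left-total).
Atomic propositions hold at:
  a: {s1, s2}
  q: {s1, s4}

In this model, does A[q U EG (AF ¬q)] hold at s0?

Yes

Sat(¬q) = {s0, s2, s3}
AF ¬q: least fixpoint, start Z0 = {s0, s2, s3}, add states with every successor in Z. Already a fixed point.
Sat(AF ¬q) = {s0, s2, s3}
EG (AF ¬q): greatest fixpoint, start Z0 = {s0, s2, s3}, keep only states in Sat with some successor in Z. Already a fixed point.
Sat(EG (AF ¬q)) = {s0, s2, s3}
A[q U EG (AF ¬q)]: least fixpoint, start Z0 = Sat(EG (AF ¬q)) = {s0, s2, s3}, add states in Sat(q) with every successor in Z. Already a fixed point.
Sat(A[q U EG (AF ¬q)]) = {s0, s2, s3}
s0 ∈ Sat(A[q U EG (AF ¬q)]) = {s0, s2, s3}, so the formula holds at s0.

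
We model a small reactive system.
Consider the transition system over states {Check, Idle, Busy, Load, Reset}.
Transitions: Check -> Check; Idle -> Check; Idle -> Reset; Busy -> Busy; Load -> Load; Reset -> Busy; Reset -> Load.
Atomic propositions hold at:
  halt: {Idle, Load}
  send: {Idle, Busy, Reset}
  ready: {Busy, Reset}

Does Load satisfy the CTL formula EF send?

EF send: least fixpoint, start Z0 = {Idle, Busy, Reset}, add states with some successor in Z. Already a fixed point.
Sat(EF send) = {Idle, Busy, Reset}
Load ∉ Sat(EF send) = {Idle, Busy, Reset}, so the formula does not hold at Load.

No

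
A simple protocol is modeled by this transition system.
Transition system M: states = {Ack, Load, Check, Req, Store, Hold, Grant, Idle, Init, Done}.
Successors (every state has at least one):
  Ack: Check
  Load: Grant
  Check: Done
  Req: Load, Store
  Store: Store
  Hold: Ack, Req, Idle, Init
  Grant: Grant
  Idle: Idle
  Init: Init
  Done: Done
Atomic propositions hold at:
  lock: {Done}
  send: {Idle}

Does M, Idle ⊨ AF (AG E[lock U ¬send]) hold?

No

Sat(¬send) = {Ack, Load, Check, Req, Store, Hold, Grant, Init, Done}
E[lock U ¬send]: least fixpoint, start Z0 = Sat(¬send) = {Ack, Load, Check, Req, Store, Hold, Grant, Init, Done}, add states in Sat(lock) with some successor in Z. Already a fixed point.
Sat(E[lock U ¬send]) = {Ack, Load, Check, Req, Store, Hold, Grant, Init, Done}
AG E[lock U ¬send]: greatest fixpoint, start Z0 = {Ack, Load, Check, Req, Store, Hold, Grant, Init, Done}, keep only states in Sat with every successor in Z. Z1 = {Ack, Load, Check, Req, Store, Grant, Init, Done}; fixed.
Sat(AG E[lock U ¬send]) = {Ack, Load, Check, Req, Store, Grant, Init, Done}
AF (AG E[lock U ¬send]): least fixpoint, start Z0 = {Ack, Load, Check, Req, Store, Grant, Init, Done}, add states with every successor in Z. Already a fixed point.
Sat(AF (AG E[lock U ¬send])) = {Ack, Load, Check, Req, Store, Grant, Init, Done}
Idle ∉ Sat(AF (AG E[lock U ¬send])) = {Ack, Load, Check, Req, Store, Grant, Init, Done}, so the formula does not hold at Idle.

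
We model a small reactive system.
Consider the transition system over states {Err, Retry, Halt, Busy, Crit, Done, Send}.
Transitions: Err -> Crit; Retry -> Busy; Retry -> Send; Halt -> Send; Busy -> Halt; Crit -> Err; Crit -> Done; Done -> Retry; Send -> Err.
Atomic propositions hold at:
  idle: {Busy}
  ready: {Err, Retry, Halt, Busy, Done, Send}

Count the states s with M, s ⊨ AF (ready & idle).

Sat(ready & idle) = {Busy}
AF (ready & idle): least fixpoint, start Z0 = {Busy}, add states with every successor in Z. Already a fixed point.
Sat(AF (ready & idle)) = {Busy}
|Sat(AF (ready & idle))| = |{Busy}| = 1.

1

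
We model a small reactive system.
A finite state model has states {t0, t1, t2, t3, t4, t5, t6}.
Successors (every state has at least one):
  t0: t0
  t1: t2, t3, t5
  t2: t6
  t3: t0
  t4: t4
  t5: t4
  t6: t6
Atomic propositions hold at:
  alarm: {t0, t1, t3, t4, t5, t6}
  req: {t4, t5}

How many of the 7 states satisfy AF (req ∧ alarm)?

2

Sat(req ∧ alarm) = {t4, t5}
AF (req ∧ alarm): least fixpoint, start Z0 = {t4, t5}, add states with every successor in Z. Already a fixed point.
Sat(AF (req ∧ alarm)) = {t4, t5}
|Sat(AF (req ∧ alarm))| = |{t4, t5}| = 2.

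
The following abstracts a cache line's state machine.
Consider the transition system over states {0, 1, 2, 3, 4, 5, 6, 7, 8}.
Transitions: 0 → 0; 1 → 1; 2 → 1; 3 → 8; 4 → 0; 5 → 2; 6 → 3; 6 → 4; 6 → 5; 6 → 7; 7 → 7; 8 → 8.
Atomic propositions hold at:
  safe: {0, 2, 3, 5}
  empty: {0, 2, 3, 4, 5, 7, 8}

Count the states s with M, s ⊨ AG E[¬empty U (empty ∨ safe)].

Sat(¬empty) = {1, 6}
Sat(empty ∨ safe) = {0, 2, 3, 4, 5, 7, 8}
E[¬empty U (empty ∨ safe)]: least fixpoint, start Z0 = Sat((empty ∨ safe)) = {0, 2, 3, 4, 5, 7, 8}, add states in Sat(¬empty) with some successor in Z. Z1 = {0, 2, 3, 4, 5, 6, 7, 8}; fixed.
Sat(E[¬empty U (empty ∨ safe)]) = {0, 2, 3, 4, 5, 6, 7, 8}
AG E[¬empty U (empty ∨ safe)]: greatest fixpoint, start Z0 = {0, 2, 3, 4, 5, 6, 7, 8}, keep only states in Sat with every successor in Z. Z1 = {0, 3, 4, 5, 6, 7, 8}; Z2 = {0, 3, 4, 6, 7, 8}; Z3 = {0, 3, 4, 7, 8}; fixed.
Sat(AG E[¬empty U (empty ∨ safe)]) = {0, 3, 4, 7, 8}
|Sat(AG E[¬empty U (empty ∨ safe)])| = |{0, 3, 4, 7, 8}| = 5.

5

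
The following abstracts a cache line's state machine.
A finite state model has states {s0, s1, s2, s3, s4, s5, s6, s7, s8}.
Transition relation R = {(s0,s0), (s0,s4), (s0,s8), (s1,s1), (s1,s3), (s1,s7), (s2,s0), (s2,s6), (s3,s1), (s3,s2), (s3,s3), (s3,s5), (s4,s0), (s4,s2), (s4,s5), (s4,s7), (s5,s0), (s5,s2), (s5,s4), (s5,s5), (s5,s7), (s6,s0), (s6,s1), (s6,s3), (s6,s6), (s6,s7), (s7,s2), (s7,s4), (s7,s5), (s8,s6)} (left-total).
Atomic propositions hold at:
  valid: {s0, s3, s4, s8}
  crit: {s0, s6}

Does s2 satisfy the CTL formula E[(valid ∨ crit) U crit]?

No

Sat(valid ∨ crit) = {s0, s3, s4, s6, s8}
E[(valid ∨ crit) U crit]: least fixpoint, start Z0 = Sat(crit) = {s0, s6}, add states in Sat(valid ∨ crit) with some successor in Z. Z1 = {s0, s4, s6, s8}; fixed.
Sat(E[(valid ∨ crit) U crit]) = {s0, s4, s6, s8}
s2 ∉ Sat(E[(valid ∨ crit) U crit]) = {s0, s4, s6, s8}, so the formula does not hold at s2.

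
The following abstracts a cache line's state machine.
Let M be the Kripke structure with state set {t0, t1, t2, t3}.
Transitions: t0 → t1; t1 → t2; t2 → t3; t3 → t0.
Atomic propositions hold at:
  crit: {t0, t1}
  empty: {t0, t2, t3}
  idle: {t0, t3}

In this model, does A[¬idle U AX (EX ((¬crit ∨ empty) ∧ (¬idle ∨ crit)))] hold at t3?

No

Sat(¬idle) = {t1, t2}
Sat(¬crit) = {t2, t3}
Sat(¬crit ∨ empty) = {t0, t2, t3}
Sat(¬idle ∨ crit) = {t0, t1, t2}
Sat((¬crit ∨ empty) ∧ (¬idle ∨ crit)) = {t0, t2}
Sat(EX ((¬crit ∨ empty) ∧ (¬idle ∨ crit))) = {s : some successor in {t0, t2}} = {t1, t3}
Sat(AX (EX ((¬crit ∨ empty) ∧ (¬idle ∨ crit)))) = {s : every successor in {t1, t3}} = {t0, t2}
A[¬idle U AX (EX ((¬crit ∨ empty) ∧ (¬idle ∨ crit)))]: least fixpoint, start Z0 = Sat(AX (EX ((¬crit ∨ empty) ∧ (¬idle ∨ crit)))) = {t0, t2}, add states in Sat(¬idle) with every successor in Z. Z1 = {t0, t1, t2}; fixed.
Sat(A[¬idle U AX (EX ((¬crit ∨ empty) ∧ (¬idle ∨ crit)))]) = {t0, t1, t2}
t3 ∉ Sat(A[¬idle U AX (EX ((¬crit ∨ empty) ∧ (¬idle ∨ crit)))]) = {t0, t1, t2}, so the formula does not hold at t3.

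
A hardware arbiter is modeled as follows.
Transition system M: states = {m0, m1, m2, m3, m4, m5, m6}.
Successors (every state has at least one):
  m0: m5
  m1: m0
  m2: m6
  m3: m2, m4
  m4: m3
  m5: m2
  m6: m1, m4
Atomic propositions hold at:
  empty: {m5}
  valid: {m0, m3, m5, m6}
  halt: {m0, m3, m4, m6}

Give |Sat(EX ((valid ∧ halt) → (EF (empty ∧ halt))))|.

4

Sat(valid ∧ halt) = {m0, m3, m6}
Sat(empty ∧ halt) = ∅
EF (empty ∧ halt): least fixpoint, start Z0 = ∅, add states with some successor in Z. Already a fixed point.
Sat(EF (empty ∧ halt)) = ∅
Sat((valid ∧ halt) → (EF (empty ∧ halt))) = {m1, m2, m4, m5}
Sat(EX ((valid ∧ halt) → (EF (empty ∧ halt)))) = {s : some successor in {m1, m2, m4, m5}} = {m0, m3, m5, m6}
|Sat(EX ((valid ∧ halt) → (EF (empty ∧ halt))))| = |{m0, m3, m5, m6}| = 4.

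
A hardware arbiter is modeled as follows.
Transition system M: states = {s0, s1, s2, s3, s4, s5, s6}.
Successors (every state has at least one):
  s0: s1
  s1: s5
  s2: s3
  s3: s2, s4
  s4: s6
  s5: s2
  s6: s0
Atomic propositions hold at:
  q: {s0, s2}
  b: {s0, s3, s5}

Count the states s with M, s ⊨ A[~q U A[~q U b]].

6

Sat(~q) = {s1, s3, s4, s5, s6}
A[~q U b]: least fixpoint, start Z0 = Sat(b) = {s0, s3, s5}, add states in Sat(~q) with every successor in Z. Z1 = {s0, s1, s3, s5, s6}; Z2 = {s0, s1, s3, s4, s5, s6}; fixed.
Sat(A[~q U b]) = {s0, s1, s3, s4, s5, s6}
A[~q U A[~q U b]]: least fixpoint, start Z0 = Sat(A[~q U b]) = {s0, s1, s3, s4, s5, s6}, add states in Sat(~q) with every successor in Z. Already a fixed point.
Sat(A[~q U A[~q U b]]) = {s0, s1, s3, s4, s5, s6}
|Sat(A[~q U A[~q U b]])| = |{s0, s1, s3, s4, s5, s6}| = 6.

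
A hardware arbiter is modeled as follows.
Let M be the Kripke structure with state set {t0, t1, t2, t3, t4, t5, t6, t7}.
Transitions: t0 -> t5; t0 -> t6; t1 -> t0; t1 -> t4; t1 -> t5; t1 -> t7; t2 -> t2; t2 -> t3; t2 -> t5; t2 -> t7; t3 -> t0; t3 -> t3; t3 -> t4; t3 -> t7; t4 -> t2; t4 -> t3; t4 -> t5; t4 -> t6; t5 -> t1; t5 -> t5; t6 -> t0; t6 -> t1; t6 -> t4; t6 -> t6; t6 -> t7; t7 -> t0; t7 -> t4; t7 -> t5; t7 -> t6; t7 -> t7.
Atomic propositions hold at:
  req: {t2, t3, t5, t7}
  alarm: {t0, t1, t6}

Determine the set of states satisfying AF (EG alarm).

{t0, t1, t6}

EG alarm: greatest fixpoint, start Z0 = {t0, t1, t6}, keep only states in Sat with some successor in Z. Already a fixed point.
Sat(EG alarm) = {t0, t1, t6}
AF (EG alarm): least fixpoint, start Z0 = {t0, t1, t6}, add states with every successor in Z. Already a fixed point.
Sat(AF (EG alarm)) = {t0, t1, t6}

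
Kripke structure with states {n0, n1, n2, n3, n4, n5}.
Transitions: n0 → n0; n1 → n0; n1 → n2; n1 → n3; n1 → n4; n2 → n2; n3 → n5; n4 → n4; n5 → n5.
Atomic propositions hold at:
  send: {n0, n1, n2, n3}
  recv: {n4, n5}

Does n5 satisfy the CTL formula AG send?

No

AG send: greatest fixpoint, start Z0 = {n0, n1, n2, n3}, keep only states in Sat with every successor in Z. Z1 = {n0, n2}; fixed.
Sat(AG send) = {n0, n2}
n5 ∉ Sat(AG send) = {n0, n2}, so the formula does not hold at n5.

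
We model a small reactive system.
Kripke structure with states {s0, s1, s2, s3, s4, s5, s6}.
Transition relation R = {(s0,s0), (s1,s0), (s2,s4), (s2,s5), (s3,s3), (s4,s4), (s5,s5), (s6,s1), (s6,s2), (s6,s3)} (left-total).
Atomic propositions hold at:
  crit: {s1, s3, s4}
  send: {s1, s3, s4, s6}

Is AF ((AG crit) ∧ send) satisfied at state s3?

Yes

AG crit: greatest fixpoint, start Z0 = {s1, s3, s4}, keep only states in Sat with every successor in Z. Z1 = {s3, s4}; fixed.
Sat(AG crit) = {s3, s4}
Sat((AG crit) ∧ send) = {s3, s4}
AF ((AG crit) ∧ send): least fixpoint, start Z0 = {s3, s4}, add states with every successor in Z. Already a fixed point.
Sat(AF ((AG crit) ∧ send)) = {s3, s4}
s3 ∈ Sat(AF ((AG crit) ∧ send)) = {s3, s4}, so the formula holds at s3.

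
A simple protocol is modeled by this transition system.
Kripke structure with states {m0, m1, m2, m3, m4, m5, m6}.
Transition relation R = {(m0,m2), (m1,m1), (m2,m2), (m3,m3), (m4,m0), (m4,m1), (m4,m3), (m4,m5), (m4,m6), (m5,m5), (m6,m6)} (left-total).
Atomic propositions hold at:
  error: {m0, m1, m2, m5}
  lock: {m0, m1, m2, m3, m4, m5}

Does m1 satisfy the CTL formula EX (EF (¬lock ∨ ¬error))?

No

Sat(¬lock) = {m6}
Sat(¬error) = {m3, m4, m6}
Sat(¬lock ∨ ¬error) = {m3, m4, m6}
EF (¬lock ∨ ¬error): least fixpoint, start Z0 = {m3, m4, m6}, add states with some successor in Z. Already a fixed point.
Sat(EF (¬lock ∨ ¬error)) = {m3, m4, m6}
Sat(EX (EF (¬lock ∨ ¬error))) = {s : some successor in {m3, m4, m6}} = {m3, m4, m6}
m1 ∉ Sat(EX (EF (¬lock ∨ ¬error))) = {m3, m4, m6}, so the formula does not hold at m1.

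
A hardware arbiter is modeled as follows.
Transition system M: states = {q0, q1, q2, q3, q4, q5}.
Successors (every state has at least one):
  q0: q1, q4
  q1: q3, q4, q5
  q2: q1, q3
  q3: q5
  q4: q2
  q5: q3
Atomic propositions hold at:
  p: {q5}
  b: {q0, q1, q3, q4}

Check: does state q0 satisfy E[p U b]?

E[p U b]: least fixpoint, start Z0 = Sat(b) = {q0, q1, q3, q4}, add states in Sat(p) with some successor in Z. Z1 = {q0, q1, q3, q4, q5}; fixed.
Sat(E[p U b]) = {q0, q1, q3, q4, q5}
q0 ∈ Sat(E[p U b]) = {q0, q1, q3, q4, q5}, so the formula holds at q0.

Yes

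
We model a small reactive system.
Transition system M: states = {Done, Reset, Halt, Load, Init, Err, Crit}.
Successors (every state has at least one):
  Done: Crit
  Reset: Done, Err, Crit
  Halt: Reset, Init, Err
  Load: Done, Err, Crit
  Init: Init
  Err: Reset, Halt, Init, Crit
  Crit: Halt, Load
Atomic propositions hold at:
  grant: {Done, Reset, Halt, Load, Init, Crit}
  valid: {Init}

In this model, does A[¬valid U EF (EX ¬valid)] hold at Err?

Yes

Sat(¬valid) = {Done, Reset, Halt, Load, Err, Crit}
Sat(EX ¬valid) = {s : some successor in {Done, Reset, Halt, Load, Err, Crit}} = {Done, Reset, Halt, Load, Err, Crit}
EF (EX ¬valid): least fixpoint, start Z0 = {Done, Reset, Halt, Load, Err, Crit}, add states with some successor in Z. Already a fixed point.
Sat(EF (EX ¬valid)) = {Done, Reset, Halt, Load, Err, Crit}
A[¬valid U EF (EX ¬valid)]: least fixpoint, start Z0 = Sat(EF (EX ¬valid)) = {Done, Reset, Halt, Load, Err, Crit}, add states in Sat(¬valid) with every successor in Z. Already a fixed point.
Sat(A[¬valid U EF (EX ¬valid)]) = {Done, Reset, Halt, Load, Err, Crit}
Err ∈ Sat(A[¬valid U EF (EX ¬valid)]) = {Done, Reset, Halt, Load, Err, Crit}, so the formula holds at Err.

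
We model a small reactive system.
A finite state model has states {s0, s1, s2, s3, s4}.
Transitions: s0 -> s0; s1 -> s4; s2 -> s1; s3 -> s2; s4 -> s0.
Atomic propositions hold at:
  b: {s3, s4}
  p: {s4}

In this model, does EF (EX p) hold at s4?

No

Sat(EX p) = {s : some successor in {s4}} = {s1}
EF (EX p): least fixpoint, start Z0 = {s1}, add states with some successor in Z. Z1 = {s1, s2}; Z2 = {s1, s2, s3}; fixed.
Sat(EF (EX p)) = {s1, s2, s3}
s4 ∉ Sat(EF (EX p)) = {s1, s2, s3}, so the formula does not hold at s4.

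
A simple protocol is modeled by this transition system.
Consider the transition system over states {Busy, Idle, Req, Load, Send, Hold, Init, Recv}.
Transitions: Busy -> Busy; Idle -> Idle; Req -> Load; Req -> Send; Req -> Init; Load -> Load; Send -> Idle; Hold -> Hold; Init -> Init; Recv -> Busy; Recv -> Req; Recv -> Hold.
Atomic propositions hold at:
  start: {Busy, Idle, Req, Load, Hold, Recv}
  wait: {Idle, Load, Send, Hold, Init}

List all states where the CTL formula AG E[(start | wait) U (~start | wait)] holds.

{Idle, Req, Load, Send, Hold, Init}

Sat(start | wait) = {Busy, Idle, Req, Load, Send, Hold, Init, Recv}
Sat(~start) = {Send, Init}
Sat(~start | wait) = {Idle, Load, Send, Hold, Init}
E[(start | wait) U (~start | wait)]: least fixpoint, start Z0 = Sat((~start | wait)) = {Idle, Load, Send, Hold, Init}, add states in Sat(start | wait) with some successor in Z. Z1 = {Idle, Req, Load, Send, Hold, Init, Recv}; fixed.
Sat(E[(start | wait) U (~start | wait)]) = {Idle, Req, Load, Send, Hold, Init, Recv}
AG E[(start | wait) U (~start | wait)]: greatest fixpoint, start Z0 = {Idle, Req, Load, Send, Hold, Init, Recv}, keep only states in Sat with every successor in Z. Z1 = {Idle, Req, Load, Send, Hold, Init}; fixed.
Sat(AG E[(start | wait) U (~start | wait)]) = {Idle, Req, Load, Send, Hold, Init}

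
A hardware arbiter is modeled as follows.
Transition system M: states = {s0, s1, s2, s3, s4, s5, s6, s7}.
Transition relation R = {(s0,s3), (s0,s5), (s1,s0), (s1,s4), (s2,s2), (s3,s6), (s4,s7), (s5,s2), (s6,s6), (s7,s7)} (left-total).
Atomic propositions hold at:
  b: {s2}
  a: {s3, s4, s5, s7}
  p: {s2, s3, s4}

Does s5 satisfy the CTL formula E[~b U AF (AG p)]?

Yes

Sat(~b) = {s0, s1, s3, s4, s5, s6, s7}
AG p: greatest fixpoint, start Z0 = {s2, s3, s4}, keep only states in Sat with every successor in Z. Z1 = {s2}; fixed.
Sat(AG p) = {s2}
AF (AG p): least fixpoint, start Z0 = {s2}, add states with every successor in Z. Z1 = {s2, s5}; fixed.
Sat(AF (AG p)) = {s2, s5}
E[~b U AF (AG p)]: least fixpoint, start Z0 = Sat(AF (AG p)) = {s2, s5}, add states in Sat(~b) with some successor in Z. Z1 = {s0, s2, s5}; Z2 = {s0, s1, s2, s5}; fixed.
Sat(E[~b U AF (AG p)]) = {s0, s1, s2, s5}
s5 ∈ Sat(E[~b U AF (AG p)]) = {s0, s1, s2, s5}, so the formula holds at s5.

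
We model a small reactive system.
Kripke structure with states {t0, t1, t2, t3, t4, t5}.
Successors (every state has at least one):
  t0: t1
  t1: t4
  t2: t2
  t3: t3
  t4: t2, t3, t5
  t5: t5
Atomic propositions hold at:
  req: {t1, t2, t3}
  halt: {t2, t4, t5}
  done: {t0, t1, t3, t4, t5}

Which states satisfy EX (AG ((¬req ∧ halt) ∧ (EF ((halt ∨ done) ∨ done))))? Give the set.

{t4, t5}

Sat(¬req) = {t0, t4, t5}
Sat(¬req ∧ halt) = {t4, t5}
Sat(halt ∨ done) = {t0, t1, t2, t3, t4, t5}
Sat((halt ∨ done) ∨ done) = {t0, t1, t2, t3, t4, t5}
EF ((halt ∨ done) ∨ done): least fixpoint, start Z0 = {t0, t1, t2, t3, t4, t5}, add states with some successor in Z. Already a fixed point.
Sat(EF ((halt ∨ done) ∨ done)) = {t0, t1, t2, t3, t4, t5}
Sat((¬req ∧ halt) ∧ (EF ((halt ∨ done) ∨ done))) = {t4, t5}
AG ((¬req ∧ halt) ∧ (EF ((halt ∨ done) ∨ done))): greatest fixpoint, start Z0 = {t4, t5}, keep only states in Sat with every successor in Z. Z1 = {t5}; fixed.
Sat(AG ((¬req ∧ halt) ∧ (EF ((halt ∨ done) ∨ done)))) = {t5}
Sat(EX (AG ((¬req ∧ halt) ∧ (EF ((halt ∨ done) ∨ done))))) = {s : some successor in {t5}} = {t4, t5}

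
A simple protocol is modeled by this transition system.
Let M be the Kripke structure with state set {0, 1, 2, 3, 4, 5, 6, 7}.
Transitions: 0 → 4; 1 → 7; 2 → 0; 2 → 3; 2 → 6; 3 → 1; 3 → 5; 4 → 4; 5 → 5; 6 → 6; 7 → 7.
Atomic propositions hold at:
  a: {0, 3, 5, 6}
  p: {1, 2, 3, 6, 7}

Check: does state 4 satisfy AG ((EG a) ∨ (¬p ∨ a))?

EG a: greatest fixpoint, start Z0 = {0, 3, 5, 6}, keep only states in Sat with some successor in Z. Z1 = {3, 5, 6}; fixed.
Sat(EG a) = {3, 5, 6}
Sat(¬p) = {0, 4, 5}
Sat(¬p ∨ a) = {0, 3, 4, 5, 6}
Sat((EG a) ∨ (¬p ∨ a)) = {0, 3, 4, 5, 6}
AG ((EG a) ∨ (¬p ∨ a)): greatest fixpoint, start Z0 = {0, 3, 4, 5, 6}, keep only states in Sat with every successor in Z. Z1 = {0, 4, 5, 6}; fixed.
Sat(AG ((EG a) ∨ (¬p ∨ a))) = {0, 4, 5, 6}
4 ∈ Sat(AG ((EG a) ∨ (¬p ∨ a))) = {0, 4, 5, 6}, so the formula holds at 4.

Yes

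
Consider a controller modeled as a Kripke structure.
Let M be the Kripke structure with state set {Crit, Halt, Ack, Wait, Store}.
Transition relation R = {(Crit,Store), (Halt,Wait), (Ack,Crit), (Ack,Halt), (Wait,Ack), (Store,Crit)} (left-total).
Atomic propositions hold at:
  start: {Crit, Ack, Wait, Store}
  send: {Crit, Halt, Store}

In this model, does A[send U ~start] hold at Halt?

Sat(~start) = {Halt}
A[send U ~start]: least fixpoint, start Z0 = Sat(~start) = {Halt}, add states in Sat(send) with every successor in Z. Already a fixed point.
Sat(A[send U ~start]) = {Halt}
Halt ∈ Sat(A[send U ~start]) = {Halt}, so the formula holds at Halt.

Yes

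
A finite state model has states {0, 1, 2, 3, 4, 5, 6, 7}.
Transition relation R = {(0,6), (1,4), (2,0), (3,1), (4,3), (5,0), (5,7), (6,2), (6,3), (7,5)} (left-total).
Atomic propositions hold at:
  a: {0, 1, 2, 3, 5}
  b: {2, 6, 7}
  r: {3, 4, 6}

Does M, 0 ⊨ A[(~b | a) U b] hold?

Yes

Sat(~b) = {0, 1, 3, 4, 5}
Sat(~b | a) = {0, 1, 2, 3, 4, 5}
A[(~b | a) U b]: least fixpoint, start Z0 = Sat(b) = {2, 6, 7}, add states in Sat(~b | a) with every successor in Z. Z1 = {0, 2, 6, 7}; Z2 = {0, 2, 5, 6, 7}; fixed.
Sat(A[(~b | a) U b]) = {0, 2, 5, 6, 7}
0 ∈ Sat(A[(~b | a) U b]) = {0, 2, 5, 6, 7}, so the formula holds at 0.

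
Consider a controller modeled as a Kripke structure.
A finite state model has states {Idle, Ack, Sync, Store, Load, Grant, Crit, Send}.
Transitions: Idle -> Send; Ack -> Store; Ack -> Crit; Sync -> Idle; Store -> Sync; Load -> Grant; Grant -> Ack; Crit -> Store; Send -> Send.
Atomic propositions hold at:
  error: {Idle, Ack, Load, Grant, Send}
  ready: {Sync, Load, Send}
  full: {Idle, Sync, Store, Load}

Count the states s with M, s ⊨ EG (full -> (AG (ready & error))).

Sat(ready & error) = {Load, Send}
AG (ready & error): greatest fixpoint, start Z0 = {Load, Send}, keep only states in Sat with every successor in Z. Z1 = {Send}; fixed.
Sat(AG (ready & error)) = {Send}
Sat(full -> (AG (ready & error))) = {Ack, Grant, Crit, Send}
EG (full -> (AG (ready & error))): greatest fixpoint, start Z0 = {Ack, Grant, Crit, Send}, keep only states in Sat with some successor in Z. Z1 = {Ack, Grant, Send}; Z2 = {Grant, Send}; Z3 = {Send}; fixed.
Sat(EG (full -> (AG (ready & error)))) = {Send}
|Sat(EG (full -> (AG (ready & error))))| = |{Send}| = 1.

1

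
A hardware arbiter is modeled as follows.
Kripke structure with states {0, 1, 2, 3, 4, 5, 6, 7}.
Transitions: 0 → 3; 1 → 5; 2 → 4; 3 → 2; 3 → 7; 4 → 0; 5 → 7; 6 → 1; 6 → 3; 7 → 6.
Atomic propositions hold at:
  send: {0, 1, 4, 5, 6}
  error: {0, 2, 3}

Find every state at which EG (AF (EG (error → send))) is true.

Sat(error → send) = {0, 1, 4, 5, 6, 7}
EG (error → send): greatest fixpoint, start Z0 = {0, 1, 4, 5, 6, 7}, keep only states in Sat with some successor in Z. Z1 = {1, 4, 5, 6, 7}; Z2 = {1, 5, 6, 7}; fixed.
Sat(EG (error → send)) = {1, 5, 6, 7}
AF (EG (error → send)): least fixpoint, start Z0 = {1, 5, 6, 7}, add states with every successor in Z. Already a fixed point.
Sat(AF (EG (error → send))) = {1, 5, 6, 7}
EG (AF (EG (error → send))): greatest fixpoint, start Z0 = {1, 5, 6, 7}, keep only states in Sat with some successor in Z. Already a fixed point.
Sat(EG (AF (EG (error → send)))) = {1, 5, 6, 7}

{1, 5, 6, 7}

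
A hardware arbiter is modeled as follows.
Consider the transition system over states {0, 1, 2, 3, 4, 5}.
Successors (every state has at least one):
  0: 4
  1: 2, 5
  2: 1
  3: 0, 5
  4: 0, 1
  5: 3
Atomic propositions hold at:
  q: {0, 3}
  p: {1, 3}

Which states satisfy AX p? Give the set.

Sat(AX p) = {s : every successor in {1, 3}} = {2, 5}

{2, 5}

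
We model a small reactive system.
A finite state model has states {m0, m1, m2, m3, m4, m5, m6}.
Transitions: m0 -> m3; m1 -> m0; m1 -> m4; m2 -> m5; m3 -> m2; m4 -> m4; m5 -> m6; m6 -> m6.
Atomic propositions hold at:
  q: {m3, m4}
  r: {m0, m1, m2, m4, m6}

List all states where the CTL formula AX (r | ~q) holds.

Sat(~q) = {m0, m1, m2, m5, m6}
Sat(r | ~q) = {m0, m1, m2, m4, m5, m6}
Sat(AX (r | ~q)) = {s : every successor in {m0, m1, m2, m4, m5, m6}} = {m1, m2, m3, m4, m5, m6}

{m1, m2, m3, m4, m5, m6}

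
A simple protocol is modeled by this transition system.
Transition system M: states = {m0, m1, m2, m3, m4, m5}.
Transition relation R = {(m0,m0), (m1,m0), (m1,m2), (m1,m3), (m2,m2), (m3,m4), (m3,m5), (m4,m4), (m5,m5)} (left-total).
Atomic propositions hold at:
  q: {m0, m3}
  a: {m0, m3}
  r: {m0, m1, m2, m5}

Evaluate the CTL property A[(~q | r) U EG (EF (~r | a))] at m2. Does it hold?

No

Sat(~q) = {m1, m2, m4, m5}
Sat(~q | r) = {m0, m1, m2, m4, m5}
Sat(~r) = {m3, m4}
Sat(~r | a) = {m0, m3, m4}
EF (~r | a): least fixpoint, start Z0 = {m0, m3, m4}, add states with some successor in Z. Z1 = {m0, m1, m3, m4}; fixed.
Sat(EF (~r | a)) = {m0, m1, m3, m4}
EG (EF (~r | a)): greatest fixpoint, start Z0 = {m0, m1, m3, m4}, keep only states in Sat with some successor in Z. Already a fixed point.
Sat(EG (EF (~r | a))) = {m0, m1, m3, m4}
A[(~q | r) U EG (EF (~r | a))]: least fixpoint, start Z0 = Sat(EG (EF (~r | a))) = {m0, m1, m3, m4}, add states in Sat(~q | r) with every successor in Z. Already a fixed point.
Sat(A[(~q | r) U EG (EF (~r | a))]) = {m0, m1, m3, m4}
m2 ∉ Sat(A[(~q | r) U EG (EF (~r | a))]) = {m0, m1, m3, m4}, so the formula does not hold at m2.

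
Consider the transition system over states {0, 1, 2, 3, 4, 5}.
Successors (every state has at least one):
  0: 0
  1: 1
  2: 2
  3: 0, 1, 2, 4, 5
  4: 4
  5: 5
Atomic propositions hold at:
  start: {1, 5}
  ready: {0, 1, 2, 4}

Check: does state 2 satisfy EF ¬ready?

Sat(¬ready) = {3, 5}
EF ¬ready: least fixpoint, start Z0 = {3, 5}, add states with some successor in Z. Already a fixed point.
Sat(EF ¬ready) = {3, 5}
2 ∉ Sat(EF ¬ready) = {3, 5}, so the formula does not hold at 2.

No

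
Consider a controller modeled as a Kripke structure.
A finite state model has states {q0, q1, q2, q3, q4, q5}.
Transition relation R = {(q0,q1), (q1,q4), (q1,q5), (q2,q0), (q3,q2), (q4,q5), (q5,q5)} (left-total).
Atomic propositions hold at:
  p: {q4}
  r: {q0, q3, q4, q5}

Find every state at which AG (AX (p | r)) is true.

{q1, q4, q5}

Sat(p | r) = {q0, q3, q4, q5}
Sat(AX (p | r)) = {s : every successor in {q0, q3, q4, q5}} = {q1, q2, q4, q5}
AG (AX (p | r)): greatest fixpoint, start Z0 = {q1, q2, q4, q5}, keep only states in Sat with every successor in Z. Z1 = {q1, q4, q5}; fixed.
Sat(AG (AX (p | r))) = {q1, q4, q5}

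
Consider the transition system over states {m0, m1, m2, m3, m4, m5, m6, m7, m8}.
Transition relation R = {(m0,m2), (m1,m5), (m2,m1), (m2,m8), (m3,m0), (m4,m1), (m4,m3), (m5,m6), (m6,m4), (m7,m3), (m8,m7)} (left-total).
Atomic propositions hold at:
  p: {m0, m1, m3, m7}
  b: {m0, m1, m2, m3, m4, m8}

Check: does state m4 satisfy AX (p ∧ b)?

Yes

Sat(p ∧ b) = {m0, m1, m3}
Sat(AX (p ∧ b)) = {s : every successor in {m0, m1, m3}} = {m3, m4, m7}
m4 ∈ Sat(AX (p ∧ b)) = {m3, m4, m7}, so the formula holds at m4.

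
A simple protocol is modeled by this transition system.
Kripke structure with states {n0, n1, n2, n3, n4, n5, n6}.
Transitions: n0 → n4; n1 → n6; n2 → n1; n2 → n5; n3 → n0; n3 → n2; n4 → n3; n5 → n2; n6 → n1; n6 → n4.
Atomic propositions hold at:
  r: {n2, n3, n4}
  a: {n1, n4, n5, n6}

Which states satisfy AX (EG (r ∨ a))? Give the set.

{n0, n1, n2, n4, n5, n6}

Sat(r ∨ a) = {n1, n2, n3, n4, n5, n6}
EG (r ∨ a): greatest fixpoint, start Z0 = {n1, n2, n3, n4, n5, n6}, keep only states in Sat with some successor in Z. Already a fixed point.
Sat(EG (r ∨ a)) = {n1, n2, n3, n4, n5, n6}
Sat(AX (EG (r ∨ a))) = {s : every successor in {n1, n2, n3, n4, n5, n6}} = {n0, n1, n2, n4, n5, n6}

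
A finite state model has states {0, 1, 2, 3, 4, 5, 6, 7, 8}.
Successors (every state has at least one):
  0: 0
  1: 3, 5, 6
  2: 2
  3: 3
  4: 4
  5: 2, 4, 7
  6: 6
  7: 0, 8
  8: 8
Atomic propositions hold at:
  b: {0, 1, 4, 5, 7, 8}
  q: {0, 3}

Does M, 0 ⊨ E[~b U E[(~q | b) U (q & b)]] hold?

Yes

Sat(~b) = {2, 3, 6}
Sat(~q) = {1, 2, 4, 5, 6, 7, 8}
Sat(~q | b) = {0, 1, 2, 4, 5, 6, 7, 8}
Sat(q & b) = {0}
E[(~q | b) U (q & b)]: least fixpoint, start Z0 = Sat((q & b)) = {0}, add states in Sat(~q | b) with some successor in Z. Z1 = {0, 7}; Z2 = {0, 5, 7}; Z3 = {0, 1, 5, 7}; fixed.
Sat(E[(~q | b) U (q & b)]) = {0, 1, 5, 7}
E[~b U E[(~q | b) U (q & b)]]: least fixpoint, start Z0 = Sat(E[(~q | b) U (q & b)]) = {0, 1, 5, 7}, add states in Sat(~b) with some successor in Z. Already a fixed point.
Sat(E[~b U E[(~q | b) U (q & b)]]) = {0, 1, 5, 7}
0 ∈ Sat(E[~b U E[(~q | b) U (q & b)]]) = {0, 1, 5, 7}, so the formula holds at 0.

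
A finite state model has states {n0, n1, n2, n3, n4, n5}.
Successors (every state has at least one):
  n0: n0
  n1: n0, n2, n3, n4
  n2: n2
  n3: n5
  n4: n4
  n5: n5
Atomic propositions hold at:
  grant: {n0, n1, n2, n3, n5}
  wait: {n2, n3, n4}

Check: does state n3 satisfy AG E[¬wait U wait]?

Sat(¬wait) = {n0, n1, n5}
E[¬wait U wait]: least fixpoint, start Z0 = Sat(wait) = {n2, n3, n4}, add states in Sat(¬wait) with some successor in Z. Z1 = {n1, n2, n3, n4}; fixed.
Sat(E[¬wait U wait]) = {n1, n2, n3, n4}
AG E[¬wait U wait]: greatest fixpoint, start Z0 = {n1, n2, n3, n4}, keep only states in Sat with every successor in Z. Z1 = {n2, n4}; fixed.
Sat(AG E[¬wait U wait]) = {n2, n4}
n3 ∉ Sat(AG E[¬wait U wait]) = {n2, n4}, so the formula does not hold at n3.

No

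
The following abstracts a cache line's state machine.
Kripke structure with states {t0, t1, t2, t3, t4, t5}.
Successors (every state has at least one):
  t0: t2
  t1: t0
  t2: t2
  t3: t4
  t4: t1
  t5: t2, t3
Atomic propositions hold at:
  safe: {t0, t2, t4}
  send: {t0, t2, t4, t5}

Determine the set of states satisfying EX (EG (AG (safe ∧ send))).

{t0, t1, t2, t5}

Sat(safe ∧ send) = {t0, t2, t4}
AG (safe ∧ send): greatest fixpoint, start Z0 = {t0, t2, t4}, keep only states in Sat with every successor in Z. Z1 = {t0, t2}; fixed.
Sat(AG (safe ∧ send)) = {t0, t2}
EG (AG (safe ∧ send)): greatest fixpoint, start Z0 = {t0, t2}, keep only states in Sat with some successor in Z. Already a fixed point.
Sat(EG (AG (safe ∧ send))) = {t0, t2}
Sat(EX (EG (AG (safe ∧ send)))) = {s : some successor in {t0, t2}} = {t0, t1, t2, t5}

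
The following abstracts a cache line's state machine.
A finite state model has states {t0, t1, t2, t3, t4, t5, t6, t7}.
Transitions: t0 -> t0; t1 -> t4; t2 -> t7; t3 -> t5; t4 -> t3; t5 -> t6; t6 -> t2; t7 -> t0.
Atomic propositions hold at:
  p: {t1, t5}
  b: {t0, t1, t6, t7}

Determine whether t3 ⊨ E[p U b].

E[p U b]: least fixpoint, start Z0 = Sat(b) = {t0, t1, t6, t7}, add states in Sat(p) with some successor in Z. Z1 = {t0, t1, t5, t6, t7}; fixed.
Sat(E[p U b]) = {t0, t1, t5, t6, t7}
t3 ∉ Sat(E[p U b]) = {t0, t1, t5, t6, t7}, so the formula does not hold at t3.

No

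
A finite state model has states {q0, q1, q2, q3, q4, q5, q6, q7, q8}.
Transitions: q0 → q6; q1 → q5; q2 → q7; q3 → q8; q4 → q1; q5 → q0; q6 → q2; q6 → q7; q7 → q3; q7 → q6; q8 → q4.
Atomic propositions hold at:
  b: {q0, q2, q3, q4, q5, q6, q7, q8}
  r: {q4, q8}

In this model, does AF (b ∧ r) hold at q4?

Yes

Sat(b ∧ r) = {q4, q8}
AF (b ∧ r): least fixpoint, start Z0 = {q4, q8}, add states with every successor in Z. Z1 = {q3, q4, q8}; fixed.
Sat(AF (b ∧ r)) = {q3, q4, q8}
q4 ∈ Sat(AF (b ∧ r)) = {q3, q4, q8}, so the formula holds at q4.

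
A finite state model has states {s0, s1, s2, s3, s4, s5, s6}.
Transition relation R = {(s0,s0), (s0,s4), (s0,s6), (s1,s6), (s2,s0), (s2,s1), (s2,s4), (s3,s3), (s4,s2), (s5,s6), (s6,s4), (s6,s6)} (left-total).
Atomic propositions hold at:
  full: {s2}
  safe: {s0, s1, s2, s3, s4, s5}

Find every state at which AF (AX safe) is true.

Sat(AX safe) = {s : every successor in {s0, s1, s2, s3, s4, s5}} = {s2, s3, s4}
AF (AX safe): least fixpoint, start Z0 = {s2, s3, s4}, add states with every successor in Z. Already a fixed point.
Sat(AF (AX safe)) = {s2, s3, s4}

{s2, s3, s4}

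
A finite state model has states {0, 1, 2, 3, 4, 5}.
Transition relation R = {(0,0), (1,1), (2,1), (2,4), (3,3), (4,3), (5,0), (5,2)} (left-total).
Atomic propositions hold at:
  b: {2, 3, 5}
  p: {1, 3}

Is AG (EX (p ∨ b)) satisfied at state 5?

No

Sat(p ∨ b) = {1, 2, 3, 5}
Sat(EX (p ∨ b)) = {s : some successor in {1, 2, 3, 5}} = {1, 2, 3, 4, 5}
AG (EX (p ∨ b)): greatest fixpoint, start Z0 = {1, 2, 3, 4, 5}, keep only states in Sat with every successor in Z. Z1 = {1, 2, 3, 4}; fixed.
Sat(AG (EX (p ∨ b))) = {1, 2, 3, 4}
5 ∉ Sat(AG (EX (p ∨ b))) = {1, 2, 3, 4}, so the formula does not hold at 5.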